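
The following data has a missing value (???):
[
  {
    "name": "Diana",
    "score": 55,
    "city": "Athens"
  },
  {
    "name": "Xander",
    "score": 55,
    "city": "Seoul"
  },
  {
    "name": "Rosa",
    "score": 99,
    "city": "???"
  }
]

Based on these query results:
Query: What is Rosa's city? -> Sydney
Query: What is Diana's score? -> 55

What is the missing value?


The missing value is Rosa's city
From query: Rosa's city = Sydney

ANSWER: Sydney


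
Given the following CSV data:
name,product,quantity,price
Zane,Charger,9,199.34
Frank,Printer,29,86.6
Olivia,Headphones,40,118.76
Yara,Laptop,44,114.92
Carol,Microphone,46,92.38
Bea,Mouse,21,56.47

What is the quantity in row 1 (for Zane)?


Row 1: Zane
Column 'quantity' = 9

ANSWER: 9


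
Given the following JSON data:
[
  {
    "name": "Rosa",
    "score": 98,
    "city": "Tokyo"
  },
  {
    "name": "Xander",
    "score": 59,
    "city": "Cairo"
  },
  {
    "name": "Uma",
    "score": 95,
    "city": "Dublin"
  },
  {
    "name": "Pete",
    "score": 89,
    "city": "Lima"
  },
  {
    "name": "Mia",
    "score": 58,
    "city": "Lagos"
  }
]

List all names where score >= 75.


Filtering records where score >= 75:
  Rosa (score=98) -> YES
  Xander (score=59) -> no
  Uma (score=95) -> YES
  Pete (score=89) -> YES
  Mia (score=58) -> no


ANSWER: Rosa, Uma, Pete


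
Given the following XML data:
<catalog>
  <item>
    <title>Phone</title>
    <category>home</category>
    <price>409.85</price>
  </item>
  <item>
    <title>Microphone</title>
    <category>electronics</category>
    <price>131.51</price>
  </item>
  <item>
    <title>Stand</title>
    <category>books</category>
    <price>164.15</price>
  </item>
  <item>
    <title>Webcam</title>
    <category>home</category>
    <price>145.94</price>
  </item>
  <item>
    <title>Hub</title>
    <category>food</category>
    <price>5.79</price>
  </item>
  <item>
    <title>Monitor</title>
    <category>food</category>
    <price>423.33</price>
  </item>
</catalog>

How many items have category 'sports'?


Scanning <item> elements for <category>sports</category>:
Count: 0

ANSWER: 0


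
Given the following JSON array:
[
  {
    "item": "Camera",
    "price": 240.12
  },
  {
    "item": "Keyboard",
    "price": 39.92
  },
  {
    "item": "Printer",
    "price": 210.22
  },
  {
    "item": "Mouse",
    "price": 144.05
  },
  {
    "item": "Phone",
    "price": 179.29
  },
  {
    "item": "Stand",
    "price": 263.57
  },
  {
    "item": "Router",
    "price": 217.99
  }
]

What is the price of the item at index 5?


Array index 5 -> Stand
price = 263.57

ANSWER: 263.57


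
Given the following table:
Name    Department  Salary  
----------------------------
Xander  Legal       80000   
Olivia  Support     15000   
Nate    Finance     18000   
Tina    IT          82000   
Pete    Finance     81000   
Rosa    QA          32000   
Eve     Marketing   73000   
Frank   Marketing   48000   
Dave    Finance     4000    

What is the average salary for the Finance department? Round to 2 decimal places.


Finance department members:
  Nate: 18000
  Pete: 81000
  Dave: 4000
Sum = 103000
Count = 3
Average = 103000 / 3 = 34333.33

ANSWER: 34333.33


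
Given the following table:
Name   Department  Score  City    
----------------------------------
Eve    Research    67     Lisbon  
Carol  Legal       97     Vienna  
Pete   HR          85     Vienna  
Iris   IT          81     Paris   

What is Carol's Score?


Row 2: Carol
Score = 97

ANSWER: 97


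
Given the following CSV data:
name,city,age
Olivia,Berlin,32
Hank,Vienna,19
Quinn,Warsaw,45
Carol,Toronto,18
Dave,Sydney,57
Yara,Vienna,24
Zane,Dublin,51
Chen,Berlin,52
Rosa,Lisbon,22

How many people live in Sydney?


Scanning city column for 'Sydney':
  Row 5: Dave -> MATCH
Total matches: 1

ANSWER: 1


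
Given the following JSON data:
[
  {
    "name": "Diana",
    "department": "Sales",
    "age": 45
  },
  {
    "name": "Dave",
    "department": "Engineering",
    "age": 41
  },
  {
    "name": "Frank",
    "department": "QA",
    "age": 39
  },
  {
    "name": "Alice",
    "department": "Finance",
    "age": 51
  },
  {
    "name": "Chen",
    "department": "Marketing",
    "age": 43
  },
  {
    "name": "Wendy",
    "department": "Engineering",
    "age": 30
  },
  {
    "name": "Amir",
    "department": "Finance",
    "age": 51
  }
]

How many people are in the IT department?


Scanning records for department = IT
  No matches found
Count: 0

ANSWER: 0


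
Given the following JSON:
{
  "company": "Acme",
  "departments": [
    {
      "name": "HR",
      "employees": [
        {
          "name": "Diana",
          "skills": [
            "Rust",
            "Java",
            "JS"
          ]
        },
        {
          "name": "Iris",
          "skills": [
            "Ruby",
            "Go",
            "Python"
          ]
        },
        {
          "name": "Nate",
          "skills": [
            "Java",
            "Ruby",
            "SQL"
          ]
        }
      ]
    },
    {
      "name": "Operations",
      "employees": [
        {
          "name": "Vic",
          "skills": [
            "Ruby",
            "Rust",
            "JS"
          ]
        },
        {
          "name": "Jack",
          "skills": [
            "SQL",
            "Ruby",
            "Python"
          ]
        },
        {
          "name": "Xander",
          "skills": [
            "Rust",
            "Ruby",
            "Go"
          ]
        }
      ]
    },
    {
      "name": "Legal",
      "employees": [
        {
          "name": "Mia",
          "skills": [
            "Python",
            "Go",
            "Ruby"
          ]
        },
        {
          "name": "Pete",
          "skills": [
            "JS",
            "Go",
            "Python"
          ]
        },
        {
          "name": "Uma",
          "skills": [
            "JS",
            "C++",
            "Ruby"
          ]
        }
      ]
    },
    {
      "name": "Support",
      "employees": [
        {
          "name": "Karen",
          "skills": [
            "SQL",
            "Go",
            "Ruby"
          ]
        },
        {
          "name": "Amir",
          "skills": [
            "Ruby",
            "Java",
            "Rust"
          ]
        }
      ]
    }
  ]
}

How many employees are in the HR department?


Path: departments[0].employees
Count: 3

ANSWER: 3


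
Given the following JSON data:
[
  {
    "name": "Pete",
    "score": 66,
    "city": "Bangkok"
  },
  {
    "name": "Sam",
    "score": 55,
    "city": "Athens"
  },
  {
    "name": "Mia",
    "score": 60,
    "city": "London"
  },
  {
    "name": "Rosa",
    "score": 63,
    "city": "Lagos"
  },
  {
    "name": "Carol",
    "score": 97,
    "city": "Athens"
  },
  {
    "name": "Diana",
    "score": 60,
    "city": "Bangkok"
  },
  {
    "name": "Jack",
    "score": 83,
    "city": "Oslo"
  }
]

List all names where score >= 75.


Filtering records where score >= 75:
  Pete (score=66) -> no
  Sam (score=55) -> no
  Mia (score=60) -> no
  Rosa (score=63) -> no
  Carol (score=97) -> YES
  Diana (score=60) -> no
  Jack (score=83) -> YES


ANSWER: Carol, Jack


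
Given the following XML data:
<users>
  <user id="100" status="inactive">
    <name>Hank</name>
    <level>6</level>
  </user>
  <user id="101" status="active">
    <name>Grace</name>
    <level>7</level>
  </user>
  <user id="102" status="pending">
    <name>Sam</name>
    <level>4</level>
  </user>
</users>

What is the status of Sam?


Finding user with name = Sam
user id="102" status="pending"

ANSWER: pending


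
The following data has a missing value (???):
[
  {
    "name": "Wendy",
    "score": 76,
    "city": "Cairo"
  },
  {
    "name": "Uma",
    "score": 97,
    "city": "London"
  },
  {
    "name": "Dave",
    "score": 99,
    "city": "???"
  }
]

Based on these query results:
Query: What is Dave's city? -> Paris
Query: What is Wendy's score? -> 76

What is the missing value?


The missing value is Dave's city
From query: Dave's city = Paris

ANSWER: Paris


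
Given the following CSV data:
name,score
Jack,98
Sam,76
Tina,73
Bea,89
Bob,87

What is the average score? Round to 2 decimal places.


Scores: 98, 76, 73, 89, 87
Sum = 423
Count = 5
Average = 423 / 5 = 84.60

ANSWER: 84.60


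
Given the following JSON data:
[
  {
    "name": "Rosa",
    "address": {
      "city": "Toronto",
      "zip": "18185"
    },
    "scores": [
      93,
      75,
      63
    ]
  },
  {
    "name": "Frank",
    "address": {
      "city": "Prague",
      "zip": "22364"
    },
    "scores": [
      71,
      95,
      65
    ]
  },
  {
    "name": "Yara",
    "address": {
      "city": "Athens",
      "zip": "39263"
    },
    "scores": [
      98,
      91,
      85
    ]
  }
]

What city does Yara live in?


Path: records[2].address.city
Value: Athens

ANSWER: Athens


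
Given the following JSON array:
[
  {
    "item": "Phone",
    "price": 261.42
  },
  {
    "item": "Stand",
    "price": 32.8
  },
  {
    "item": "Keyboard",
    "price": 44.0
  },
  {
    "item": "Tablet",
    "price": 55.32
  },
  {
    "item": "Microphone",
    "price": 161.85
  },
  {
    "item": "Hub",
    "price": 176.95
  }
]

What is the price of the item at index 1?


Array index 1 -> Stand
price = 32.8

ANSWER: 32.8


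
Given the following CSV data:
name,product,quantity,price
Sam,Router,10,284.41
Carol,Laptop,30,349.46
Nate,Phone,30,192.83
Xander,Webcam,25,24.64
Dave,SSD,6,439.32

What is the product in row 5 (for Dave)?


Row 5: Dave
Column 'product' = SSD

ANSWER: SSD


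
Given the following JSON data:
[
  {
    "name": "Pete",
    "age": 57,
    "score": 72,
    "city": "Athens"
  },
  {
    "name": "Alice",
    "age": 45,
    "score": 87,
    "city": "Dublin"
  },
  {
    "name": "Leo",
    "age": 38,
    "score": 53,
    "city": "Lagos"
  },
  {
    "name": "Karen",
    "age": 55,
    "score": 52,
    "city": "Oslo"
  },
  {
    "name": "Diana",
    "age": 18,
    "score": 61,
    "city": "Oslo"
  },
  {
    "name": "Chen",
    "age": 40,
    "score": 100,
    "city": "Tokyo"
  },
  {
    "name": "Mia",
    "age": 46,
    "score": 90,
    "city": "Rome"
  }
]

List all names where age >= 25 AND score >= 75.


Checking both conditions:
  Pete (age=57, score=72) -> no
  Alice (age=45, score=87) -> YES
  Leo (age=38, score=53) -> no
  Karen (age=55, score=52) -> no
  Diana (age=18, score=61) -> no
  Chen (age=40, score=100) -> YES
  Mia (age=46, score=90) -> YES


ANSWER: Alice, Chen, Mia


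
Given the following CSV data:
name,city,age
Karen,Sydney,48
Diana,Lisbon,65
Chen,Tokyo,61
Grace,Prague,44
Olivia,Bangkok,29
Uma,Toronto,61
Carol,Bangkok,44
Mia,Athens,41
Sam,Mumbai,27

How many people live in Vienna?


Scanning city column for 'Vienna':
Total matches: 0

ANSWER: 0


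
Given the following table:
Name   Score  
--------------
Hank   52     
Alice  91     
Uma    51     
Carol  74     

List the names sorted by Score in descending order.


Sorting by Score (descending):
  Alice: 91
  Carol: 74
  Hank: 52
  Uma: 51


ANSWER: Alice, Carol, Hank, Uma


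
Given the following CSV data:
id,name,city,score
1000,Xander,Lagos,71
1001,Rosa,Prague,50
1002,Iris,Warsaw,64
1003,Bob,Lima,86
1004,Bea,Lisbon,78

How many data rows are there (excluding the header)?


Counting rows (excluding header):
Header: id,name,city,score
Data rows: 5

ANSWER: 5


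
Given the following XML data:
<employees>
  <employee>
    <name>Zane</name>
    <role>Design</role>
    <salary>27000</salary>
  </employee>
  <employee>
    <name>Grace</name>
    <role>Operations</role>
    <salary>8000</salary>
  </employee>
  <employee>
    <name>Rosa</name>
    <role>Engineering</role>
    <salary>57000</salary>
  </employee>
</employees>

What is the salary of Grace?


Searching for <employee> with <name>Grace</name>
Found at position 2
<salary>8000</salary>

ANSWER: 8000


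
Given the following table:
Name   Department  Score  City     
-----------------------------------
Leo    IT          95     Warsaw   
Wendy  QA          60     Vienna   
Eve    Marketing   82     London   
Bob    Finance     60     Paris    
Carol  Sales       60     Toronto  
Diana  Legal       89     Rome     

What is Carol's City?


Row 5: Carol
City = Toronto

ANSWER: Toronto


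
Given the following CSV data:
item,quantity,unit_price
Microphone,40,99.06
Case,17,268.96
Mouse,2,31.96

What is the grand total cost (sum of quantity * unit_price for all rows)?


Computing row totals:
  Microphone: 40 * 99.06 = 3962.4
  Case: 17 * 268.96 = 4572.32
  Mouse: 2 * 31.96 = 63.92
Grand total = 3962.4 + 4572.32 + 63.92 = 8598.64

ANSWER: 8598.64


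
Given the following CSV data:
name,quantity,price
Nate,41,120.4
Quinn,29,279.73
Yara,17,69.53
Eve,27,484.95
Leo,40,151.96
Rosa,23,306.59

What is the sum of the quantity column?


Values in 'quantity' column:
  Row 1: 41
  Row 2: 29
  Row 3: 17
  Row 4: 27
  Row 5: 40
  Row 6: 23
Sum = 41 + 29 + 17 + 27 + 40 + 23 = 177

ANSWER: 177


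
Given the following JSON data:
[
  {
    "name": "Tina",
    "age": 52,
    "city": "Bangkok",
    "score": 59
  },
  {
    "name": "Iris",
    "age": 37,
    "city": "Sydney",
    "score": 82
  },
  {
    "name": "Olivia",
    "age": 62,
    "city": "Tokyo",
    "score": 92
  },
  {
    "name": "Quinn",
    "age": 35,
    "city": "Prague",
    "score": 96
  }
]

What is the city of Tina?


Looking up record where name = Tina
Record index: 0
Field 'city' = Bangkok

ANSWER: Bangkok


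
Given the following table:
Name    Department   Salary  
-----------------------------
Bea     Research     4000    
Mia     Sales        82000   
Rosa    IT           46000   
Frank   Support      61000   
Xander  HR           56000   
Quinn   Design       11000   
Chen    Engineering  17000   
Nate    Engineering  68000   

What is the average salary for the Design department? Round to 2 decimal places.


Design department members:
  Quinn: 11000
Sum = 11000
Count = 1
Average = 11000 / 1 = 11000.00

ANSWER: 11000.00


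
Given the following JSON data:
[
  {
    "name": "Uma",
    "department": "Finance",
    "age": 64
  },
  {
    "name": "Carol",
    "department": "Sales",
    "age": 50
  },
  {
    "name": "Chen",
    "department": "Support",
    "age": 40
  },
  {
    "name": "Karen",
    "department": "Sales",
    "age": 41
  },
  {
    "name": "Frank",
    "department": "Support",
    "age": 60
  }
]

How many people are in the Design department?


Scanning records for department = Design
  No matches found
Count: 0

ANSWER: 0


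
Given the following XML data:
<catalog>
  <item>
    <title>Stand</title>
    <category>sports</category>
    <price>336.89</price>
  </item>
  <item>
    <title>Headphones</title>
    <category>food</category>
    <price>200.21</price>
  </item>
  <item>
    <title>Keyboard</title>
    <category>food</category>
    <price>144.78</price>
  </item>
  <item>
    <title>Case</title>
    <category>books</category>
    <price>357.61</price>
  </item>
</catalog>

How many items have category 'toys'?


Scanning <item> elements for <category>toys</category>:
Count: 0

ANSWER: 0


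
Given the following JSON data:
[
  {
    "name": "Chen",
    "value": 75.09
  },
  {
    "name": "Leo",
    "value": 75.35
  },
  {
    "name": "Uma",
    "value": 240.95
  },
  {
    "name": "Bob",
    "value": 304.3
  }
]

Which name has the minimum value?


Comparing values:
  Chen: 75.09
  Leo: 75.35
  Uma: 240.95
  Bob: 304.3
Minimum: Chen (75.09)

ANSWER: Chen


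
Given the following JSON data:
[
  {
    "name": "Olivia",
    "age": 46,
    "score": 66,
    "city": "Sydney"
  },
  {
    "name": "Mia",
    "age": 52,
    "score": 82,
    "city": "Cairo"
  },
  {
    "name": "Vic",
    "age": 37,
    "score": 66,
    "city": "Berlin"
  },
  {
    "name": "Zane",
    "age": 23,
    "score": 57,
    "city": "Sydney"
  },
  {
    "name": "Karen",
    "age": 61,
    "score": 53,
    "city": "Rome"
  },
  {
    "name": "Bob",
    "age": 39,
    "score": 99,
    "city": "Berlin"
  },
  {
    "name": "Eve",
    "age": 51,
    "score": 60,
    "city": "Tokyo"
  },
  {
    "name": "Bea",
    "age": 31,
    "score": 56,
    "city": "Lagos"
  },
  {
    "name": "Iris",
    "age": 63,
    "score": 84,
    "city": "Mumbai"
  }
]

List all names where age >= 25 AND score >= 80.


Checking both conditions:
  Olivia (age=46, score=66) -> no
  Mia (age=52, score=82) -> YES
  Vic (age=37, score=66) -> no
  Zane (age=23, score=57) -> no
  Karen (age=61, score=53) -> no
  Bob (age=39, score=99) -> YES
  Eve (age=51, score=60) -> no
  Bea (age=31, score=56) -> no
  Iris (age=63, score=84) -> YES


ANSWER: Mia, Bob, Iris


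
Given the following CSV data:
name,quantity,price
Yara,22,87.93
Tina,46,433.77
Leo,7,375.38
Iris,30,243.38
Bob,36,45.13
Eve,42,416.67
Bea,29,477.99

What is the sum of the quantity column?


Values in 'quantity' column:
  Row 1: 22
  Row 2: 46
  Row 3: 7
  Row 4: 30
  Row 5: 36
  Row 6: 42
  Row 7: 29
Sum = 22 + 46 + 7 + 30 + 36 + 42 + 29 = 212

ANSWER: 212


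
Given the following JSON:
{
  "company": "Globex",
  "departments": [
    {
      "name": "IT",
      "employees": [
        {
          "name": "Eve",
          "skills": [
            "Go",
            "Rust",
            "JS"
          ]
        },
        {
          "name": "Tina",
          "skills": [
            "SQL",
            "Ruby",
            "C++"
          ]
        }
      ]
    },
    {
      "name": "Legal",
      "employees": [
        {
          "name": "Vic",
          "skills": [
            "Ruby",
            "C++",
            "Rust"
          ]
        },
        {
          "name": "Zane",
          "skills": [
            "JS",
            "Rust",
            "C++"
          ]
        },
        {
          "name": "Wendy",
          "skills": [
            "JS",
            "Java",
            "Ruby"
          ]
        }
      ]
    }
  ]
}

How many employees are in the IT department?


Path: departments[0].employees
Count: 2

ANSWER: 2


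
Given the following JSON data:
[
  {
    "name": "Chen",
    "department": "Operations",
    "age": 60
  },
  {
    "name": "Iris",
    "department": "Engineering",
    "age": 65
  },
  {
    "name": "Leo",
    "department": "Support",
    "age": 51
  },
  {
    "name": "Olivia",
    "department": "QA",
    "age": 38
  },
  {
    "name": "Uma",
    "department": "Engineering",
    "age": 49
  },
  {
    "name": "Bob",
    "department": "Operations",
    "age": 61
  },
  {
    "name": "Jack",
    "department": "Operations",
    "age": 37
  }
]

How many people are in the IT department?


Scanning records for department = IT
  No matches found
Count: 0

ANSWER: 0


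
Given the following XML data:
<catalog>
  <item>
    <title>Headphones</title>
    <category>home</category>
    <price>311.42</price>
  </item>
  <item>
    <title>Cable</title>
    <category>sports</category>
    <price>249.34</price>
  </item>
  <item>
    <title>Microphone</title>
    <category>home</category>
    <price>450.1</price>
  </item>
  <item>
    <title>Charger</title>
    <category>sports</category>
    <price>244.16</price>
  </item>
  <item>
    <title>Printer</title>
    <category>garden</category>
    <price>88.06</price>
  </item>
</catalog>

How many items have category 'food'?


Scanning <item> elements for <category>food</category>:
Count: 0

ANSWER: 0


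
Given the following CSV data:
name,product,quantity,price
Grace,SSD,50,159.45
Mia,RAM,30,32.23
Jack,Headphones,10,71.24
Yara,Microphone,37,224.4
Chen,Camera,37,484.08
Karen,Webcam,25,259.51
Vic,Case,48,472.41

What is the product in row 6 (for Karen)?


Row 6: Karen
Column 'product' = Webcam

ANSWER: Webcam


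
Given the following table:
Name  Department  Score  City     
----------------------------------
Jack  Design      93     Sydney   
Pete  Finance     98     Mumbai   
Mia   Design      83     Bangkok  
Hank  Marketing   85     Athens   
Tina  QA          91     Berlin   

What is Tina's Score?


Row 5: Tina
Score = 91

ANSWER: 91


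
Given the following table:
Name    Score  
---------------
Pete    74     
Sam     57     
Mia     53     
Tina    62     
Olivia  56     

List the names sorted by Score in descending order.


Sorting by Score (descending):
  Pete: 74
  Tina: 62
  Sam: 57
  Olivia: 56
  Mia: 53


ANSWER: Pete, Tina, Sam, Olivia, Mia


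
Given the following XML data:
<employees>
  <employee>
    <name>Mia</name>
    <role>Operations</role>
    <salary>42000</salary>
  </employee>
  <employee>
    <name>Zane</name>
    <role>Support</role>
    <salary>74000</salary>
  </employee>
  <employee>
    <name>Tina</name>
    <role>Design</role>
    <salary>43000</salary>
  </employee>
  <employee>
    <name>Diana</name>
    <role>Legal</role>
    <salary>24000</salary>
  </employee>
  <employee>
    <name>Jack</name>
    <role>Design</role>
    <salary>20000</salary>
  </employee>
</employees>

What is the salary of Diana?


Searching for <employee> with <name>Diana</name>
Found at position 4
<salary>24000</salary>

ANSWER: 24000


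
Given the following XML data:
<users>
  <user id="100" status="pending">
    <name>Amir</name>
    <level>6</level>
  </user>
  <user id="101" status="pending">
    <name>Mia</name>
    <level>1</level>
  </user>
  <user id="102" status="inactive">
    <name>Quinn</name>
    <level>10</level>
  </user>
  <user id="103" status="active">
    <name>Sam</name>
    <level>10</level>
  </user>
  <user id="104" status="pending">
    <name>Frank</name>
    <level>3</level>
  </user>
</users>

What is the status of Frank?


Finding user with name = Frank
user id="104" status="pending"

ANSWER: pending


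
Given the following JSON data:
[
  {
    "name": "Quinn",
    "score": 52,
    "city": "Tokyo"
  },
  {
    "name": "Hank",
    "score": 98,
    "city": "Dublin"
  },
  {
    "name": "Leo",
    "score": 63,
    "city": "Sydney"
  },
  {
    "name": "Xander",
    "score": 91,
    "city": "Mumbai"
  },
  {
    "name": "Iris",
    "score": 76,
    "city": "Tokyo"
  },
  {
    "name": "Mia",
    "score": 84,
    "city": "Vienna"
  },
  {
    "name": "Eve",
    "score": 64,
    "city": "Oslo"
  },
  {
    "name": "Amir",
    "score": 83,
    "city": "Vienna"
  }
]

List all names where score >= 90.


Filtering records where score >= 90:
  Quinn (score=52) -> no
  Hank (score=98) -> YES
  Leo (score=63) -> no
  Xander (score=91) -> YES
  Iris (score=76) -> no
  Mia (score=84) -> no
  Eve (score=64) -> no
  Amir (score=83) -> no


ANSWER: Hank, Xander


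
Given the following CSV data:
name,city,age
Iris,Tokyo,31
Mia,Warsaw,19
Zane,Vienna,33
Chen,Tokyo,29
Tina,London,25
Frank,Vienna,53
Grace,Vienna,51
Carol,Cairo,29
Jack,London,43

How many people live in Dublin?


Scanning city column for 'Dublin':
Total matches: 0

ANSWER: 0


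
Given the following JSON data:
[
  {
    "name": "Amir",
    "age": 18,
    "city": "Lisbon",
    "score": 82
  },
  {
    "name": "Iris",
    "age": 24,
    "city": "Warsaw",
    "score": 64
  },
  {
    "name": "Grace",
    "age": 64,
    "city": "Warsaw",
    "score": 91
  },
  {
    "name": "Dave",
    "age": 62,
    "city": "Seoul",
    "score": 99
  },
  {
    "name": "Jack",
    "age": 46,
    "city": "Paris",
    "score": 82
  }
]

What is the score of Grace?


Looking up record where name = Grace
Record index: 2
Field 'score' = 91

ANSWER: 91


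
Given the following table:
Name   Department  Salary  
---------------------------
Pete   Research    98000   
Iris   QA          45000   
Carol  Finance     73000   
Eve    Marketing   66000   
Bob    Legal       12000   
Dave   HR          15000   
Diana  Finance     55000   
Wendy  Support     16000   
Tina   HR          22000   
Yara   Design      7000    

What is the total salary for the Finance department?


Finance department members:
  Carol: 73000
  Diana: 55000
Total = 73000 + 55000 = 128000

ANSWER: 128000


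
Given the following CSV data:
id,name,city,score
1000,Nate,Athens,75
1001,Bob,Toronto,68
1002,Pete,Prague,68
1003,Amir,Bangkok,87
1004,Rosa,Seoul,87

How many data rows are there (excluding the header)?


Counting rows (excluding header):
Header: id,name,city,score
Data rows: 5

ANSWER: 5


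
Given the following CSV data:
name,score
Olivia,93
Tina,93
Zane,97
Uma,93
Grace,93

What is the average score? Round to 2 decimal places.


Scores: 93, 93, 97, 93, 93
Sum = 469
Count = 5
Average = 469 / 5 = 93.80

ANSWER: 93.80


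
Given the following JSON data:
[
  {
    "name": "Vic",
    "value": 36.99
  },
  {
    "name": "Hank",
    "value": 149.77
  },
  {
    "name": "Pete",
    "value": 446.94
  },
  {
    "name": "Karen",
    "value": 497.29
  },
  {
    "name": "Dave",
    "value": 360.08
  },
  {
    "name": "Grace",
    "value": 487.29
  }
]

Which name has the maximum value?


Comparing values:
  Vic: 36.99
  Hank: 149.77
  Pete: 446.94
  Karen: 497.29
  Dave: 360.08
  Grace: 487.29
Maximum: Karen (497.29)

ANSWER: Karen


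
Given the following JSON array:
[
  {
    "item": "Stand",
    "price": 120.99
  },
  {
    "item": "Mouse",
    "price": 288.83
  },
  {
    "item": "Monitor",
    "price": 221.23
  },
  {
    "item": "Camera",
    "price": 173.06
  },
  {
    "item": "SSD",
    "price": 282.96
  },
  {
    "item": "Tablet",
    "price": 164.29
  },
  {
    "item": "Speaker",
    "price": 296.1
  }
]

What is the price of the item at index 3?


Array index 3 -> Camera
price = 173.06

ANSWER: 173.06


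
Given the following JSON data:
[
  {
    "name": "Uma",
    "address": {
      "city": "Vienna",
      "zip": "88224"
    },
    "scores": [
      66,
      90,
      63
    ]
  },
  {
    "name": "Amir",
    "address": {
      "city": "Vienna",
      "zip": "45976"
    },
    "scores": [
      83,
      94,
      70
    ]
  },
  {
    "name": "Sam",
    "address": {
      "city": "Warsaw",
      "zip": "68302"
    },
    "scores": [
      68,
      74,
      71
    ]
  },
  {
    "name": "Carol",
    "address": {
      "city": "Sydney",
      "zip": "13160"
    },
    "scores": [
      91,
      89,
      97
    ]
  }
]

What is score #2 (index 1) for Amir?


Path: records[1].scores[1]
Value: 94

ANSWER: 94


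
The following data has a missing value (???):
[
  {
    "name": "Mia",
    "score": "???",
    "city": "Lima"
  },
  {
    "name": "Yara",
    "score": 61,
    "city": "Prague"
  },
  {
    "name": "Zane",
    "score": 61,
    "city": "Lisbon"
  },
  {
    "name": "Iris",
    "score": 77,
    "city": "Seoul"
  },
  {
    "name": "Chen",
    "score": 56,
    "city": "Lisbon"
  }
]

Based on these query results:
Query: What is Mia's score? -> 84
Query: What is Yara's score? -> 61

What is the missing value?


The missing value is Mia's score
From query: Mia's score = 84

ANSWER: 84


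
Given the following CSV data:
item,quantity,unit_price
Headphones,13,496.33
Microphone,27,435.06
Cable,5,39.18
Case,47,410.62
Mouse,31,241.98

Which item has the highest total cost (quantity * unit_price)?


Computing row totals:
  Headphones: 6452.29
  Microphone: 11746.62
  Cable: 195.9
  Case: 19299.14
  Mouse: 7501.38
Maximum: Case (19299.14)

ANSWER: Case


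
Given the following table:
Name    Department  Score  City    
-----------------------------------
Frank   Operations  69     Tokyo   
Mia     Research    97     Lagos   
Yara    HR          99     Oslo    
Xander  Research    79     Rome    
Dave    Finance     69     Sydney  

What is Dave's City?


Row 5: Dave
City = Sydney

ANSWER: Sydney


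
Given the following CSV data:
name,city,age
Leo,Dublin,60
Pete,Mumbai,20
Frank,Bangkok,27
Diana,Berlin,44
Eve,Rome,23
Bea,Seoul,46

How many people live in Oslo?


Scanning city column for 'Oslo':
Total matches: 0

ANSWER: 0


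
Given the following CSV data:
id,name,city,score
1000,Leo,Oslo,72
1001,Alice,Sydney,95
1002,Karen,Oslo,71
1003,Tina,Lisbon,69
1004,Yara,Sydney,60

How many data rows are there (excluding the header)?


Counting rows (excluding header):
Header: id,name,city,score
Data rows: 5

ANSWER: 5


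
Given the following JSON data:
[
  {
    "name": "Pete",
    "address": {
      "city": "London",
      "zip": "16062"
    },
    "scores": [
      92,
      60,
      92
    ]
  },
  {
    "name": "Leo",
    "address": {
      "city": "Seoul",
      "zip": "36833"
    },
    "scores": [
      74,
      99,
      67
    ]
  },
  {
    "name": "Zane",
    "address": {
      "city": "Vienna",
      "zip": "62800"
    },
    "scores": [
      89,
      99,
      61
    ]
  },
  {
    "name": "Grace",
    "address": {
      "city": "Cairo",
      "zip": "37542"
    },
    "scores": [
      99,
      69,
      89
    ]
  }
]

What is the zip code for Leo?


Path: records[1].address.zip
Value: 36833

ANSWER: 36833


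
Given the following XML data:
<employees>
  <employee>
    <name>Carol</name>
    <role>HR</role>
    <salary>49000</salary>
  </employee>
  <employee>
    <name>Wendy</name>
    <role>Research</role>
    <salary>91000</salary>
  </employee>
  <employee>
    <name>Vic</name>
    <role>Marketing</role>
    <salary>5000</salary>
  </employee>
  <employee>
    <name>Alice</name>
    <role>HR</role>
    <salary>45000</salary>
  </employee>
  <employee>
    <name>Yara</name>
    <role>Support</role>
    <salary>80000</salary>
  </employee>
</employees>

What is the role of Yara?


Searching for <employee> with <name>Yara</name>
Found at position 5
<role>Support</role>

ANSWER: Support


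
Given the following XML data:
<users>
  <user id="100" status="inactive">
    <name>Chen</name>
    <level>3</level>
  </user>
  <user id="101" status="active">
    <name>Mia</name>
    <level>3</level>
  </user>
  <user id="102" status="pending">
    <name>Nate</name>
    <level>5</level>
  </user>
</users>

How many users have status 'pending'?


Counting users with status='pending':
  Nate (id=102) -> MATCH
Count: 1

ANSWER: 1


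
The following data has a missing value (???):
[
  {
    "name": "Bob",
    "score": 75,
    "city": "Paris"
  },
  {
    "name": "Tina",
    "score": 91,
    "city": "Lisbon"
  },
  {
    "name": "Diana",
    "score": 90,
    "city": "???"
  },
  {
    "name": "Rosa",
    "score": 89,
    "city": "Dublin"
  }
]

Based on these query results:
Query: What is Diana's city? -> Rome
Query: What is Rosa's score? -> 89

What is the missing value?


The missing value is Diana's city
From query: Diana's city = Rome

ANSWER: Rome


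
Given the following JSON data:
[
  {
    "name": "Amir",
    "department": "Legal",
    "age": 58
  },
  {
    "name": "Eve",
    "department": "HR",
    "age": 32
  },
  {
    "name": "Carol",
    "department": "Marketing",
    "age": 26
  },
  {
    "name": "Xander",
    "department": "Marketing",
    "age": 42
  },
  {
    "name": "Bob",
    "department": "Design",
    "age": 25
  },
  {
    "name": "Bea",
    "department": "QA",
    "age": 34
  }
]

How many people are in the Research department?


Scanning records for department = Research
  No matches found
Count: 0

ANSWER: 0


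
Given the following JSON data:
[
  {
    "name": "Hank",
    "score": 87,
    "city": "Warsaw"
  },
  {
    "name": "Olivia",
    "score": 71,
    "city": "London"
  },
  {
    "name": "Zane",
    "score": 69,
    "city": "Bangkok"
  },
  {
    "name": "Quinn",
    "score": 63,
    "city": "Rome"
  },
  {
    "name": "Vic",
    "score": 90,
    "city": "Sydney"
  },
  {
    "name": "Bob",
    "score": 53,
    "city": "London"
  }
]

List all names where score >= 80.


Filtering records where score >= 80:
  Hank (score=87) -> YES
  Olivia (score=71) -> no
  Zane (score=69) -> no
  Quinn (score=63) -> no
  Vic (score=90) -> YES
  Bob (score=53) -> no


ANSWER: Hank, Vic


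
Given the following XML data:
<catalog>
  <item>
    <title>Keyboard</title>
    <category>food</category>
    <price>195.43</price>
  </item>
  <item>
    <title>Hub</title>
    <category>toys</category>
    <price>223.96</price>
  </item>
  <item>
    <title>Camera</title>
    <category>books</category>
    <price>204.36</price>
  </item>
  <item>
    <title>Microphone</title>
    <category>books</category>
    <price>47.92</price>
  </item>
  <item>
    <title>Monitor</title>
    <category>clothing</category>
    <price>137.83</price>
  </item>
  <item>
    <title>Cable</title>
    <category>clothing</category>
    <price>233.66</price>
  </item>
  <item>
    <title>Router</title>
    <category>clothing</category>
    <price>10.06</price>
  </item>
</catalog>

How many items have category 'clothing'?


Scanning <item> elements for <category>clothing</category>:
  Item 5: Monitor -> MATCH
  Item 6: Cable -> MATCH
  Item 7: Router -> MATCH
Count: 3

ANSWER: 3


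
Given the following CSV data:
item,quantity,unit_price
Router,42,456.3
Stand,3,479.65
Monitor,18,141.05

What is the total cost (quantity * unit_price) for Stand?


Row: Stand
quantity = 3
unit_price = 479.65
total = 3 * 479.65 = 1438.95

ANSWER: 1438.95


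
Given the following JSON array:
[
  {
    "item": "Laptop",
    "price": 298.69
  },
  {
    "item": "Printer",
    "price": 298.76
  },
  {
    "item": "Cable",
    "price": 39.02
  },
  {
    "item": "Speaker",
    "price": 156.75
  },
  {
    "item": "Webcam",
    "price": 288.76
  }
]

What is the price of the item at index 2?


Array index 2 -> Cable
price = 39.02

ANSWER: 39.02


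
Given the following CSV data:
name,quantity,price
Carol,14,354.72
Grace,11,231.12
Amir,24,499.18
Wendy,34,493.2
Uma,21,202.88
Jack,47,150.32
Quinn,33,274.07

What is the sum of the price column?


Values in 'price' column:
  Row 1: 354.72
  Row 2: 231.12
  Row 3: 499.18
  Row 4: 493.2
  Row 5: 202.88
  Row 6: 150.32
  Row 7: 274.07
Sum = 354.72 + 231.12 + 499.18 + 493.2 + 202.88 + 150.32 + 274.07 = 2205.49

ANSWER: 2205.49


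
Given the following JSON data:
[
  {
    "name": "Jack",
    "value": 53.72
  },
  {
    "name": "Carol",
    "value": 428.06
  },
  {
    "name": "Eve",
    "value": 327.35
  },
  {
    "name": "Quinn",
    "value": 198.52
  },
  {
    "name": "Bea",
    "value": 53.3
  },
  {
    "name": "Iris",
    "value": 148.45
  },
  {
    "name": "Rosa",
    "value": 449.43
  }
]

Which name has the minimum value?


Comparing values:
  Jack: 53.72
  Carol: 428.06
  Eve: 327.35
  Quinn: 198.52
  Bea: 53.3
  Iris: 148.45
  Rosa: 449.43
Minimum: Bea (53.3)

ANSWER: Bea


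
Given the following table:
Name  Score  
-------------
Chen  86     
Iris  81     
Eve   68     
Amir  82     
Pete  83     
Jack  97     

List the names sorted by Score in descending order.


Sorting by Score (descending):
  Jack: 97
  Chen: 86
  Pete: 83
  Amir: 82
  Iris: 81
  Eve: 68


ANSWER: Jack, Chen, Pete, Amir, Iris, Eve


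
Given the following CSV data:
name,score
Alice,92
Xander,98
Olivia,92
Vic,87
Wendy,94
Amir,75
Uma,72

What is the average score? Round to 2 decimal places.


Scores: 92, 98, 92, 87, 94, 75, 72
Sum = 610
Count = 7
Average = 610 / 7 = 87.14

ANSWER: 87.14


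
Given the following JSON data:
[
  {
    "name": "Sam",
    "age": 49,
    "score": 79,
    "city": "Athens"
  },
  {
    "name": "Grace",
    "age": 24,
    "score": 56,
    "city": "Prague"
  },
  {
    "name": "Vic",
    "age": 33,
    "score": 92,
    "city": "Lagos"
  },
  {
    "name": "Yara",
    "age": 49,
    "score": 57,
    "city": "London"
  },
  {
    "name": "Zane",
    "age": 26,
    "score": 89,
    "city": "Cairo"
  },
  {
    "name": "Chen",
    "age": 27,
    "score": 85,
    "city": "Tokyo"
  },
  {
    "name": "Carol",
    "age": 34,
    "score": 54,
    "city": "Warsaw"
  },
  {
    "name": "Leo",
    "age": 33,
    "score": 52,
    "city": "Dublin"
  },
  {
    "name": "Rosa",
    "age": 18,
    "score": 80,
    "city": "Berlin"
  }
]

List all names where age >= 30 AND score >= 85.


Checking both conditions:
  Sam (age=49, score=79) -> no
  Grace (age=24, score=56) -> no
  Vic (age=33, score=92) -> YES
  Yara (age=49, score=57) -> no
  Zane (age=26, score=89) -> no
  Chen (age=27, score=85) -> no
  Carol (age=34, score=54) -> no
  Leo (age=33, score=52) -> no
  Rosa (age=18, score=80) -> no


ANSWER: Vic


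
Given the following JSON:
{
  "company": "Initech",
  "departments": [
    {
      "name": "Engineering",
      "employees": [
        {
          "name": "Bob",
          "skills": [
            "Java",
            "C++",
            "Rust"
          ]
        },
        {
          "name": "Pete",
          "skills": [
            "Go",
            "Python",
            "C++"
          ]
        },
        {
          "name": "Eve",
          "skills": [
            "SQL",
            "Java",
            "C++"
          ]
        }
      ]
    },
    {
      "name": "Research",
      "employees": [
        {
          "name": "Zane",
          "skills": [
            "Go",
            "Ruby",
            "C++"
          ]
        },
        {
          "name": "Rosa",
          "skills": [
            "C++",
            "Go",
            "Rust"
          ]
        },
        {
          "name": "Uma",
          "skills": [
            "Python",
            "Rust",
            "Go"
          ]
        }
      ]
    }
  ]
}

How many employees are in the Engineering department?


Path: departments[0].employees
Count: 3

ANSWER: 3


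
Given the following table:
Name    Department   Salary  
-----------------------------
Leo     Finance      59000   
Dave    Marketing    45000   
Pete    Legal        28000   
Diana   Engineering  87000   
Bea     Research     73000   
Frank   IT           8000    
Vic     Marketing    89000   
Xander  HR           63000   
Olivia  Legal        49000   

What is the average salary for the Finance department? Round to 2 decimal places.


Finance department members:
  Leo: 59000
Sum = 59000
Count = 1
Average = 59000 / 1 = 59000.00

ANSWER: 59000.00


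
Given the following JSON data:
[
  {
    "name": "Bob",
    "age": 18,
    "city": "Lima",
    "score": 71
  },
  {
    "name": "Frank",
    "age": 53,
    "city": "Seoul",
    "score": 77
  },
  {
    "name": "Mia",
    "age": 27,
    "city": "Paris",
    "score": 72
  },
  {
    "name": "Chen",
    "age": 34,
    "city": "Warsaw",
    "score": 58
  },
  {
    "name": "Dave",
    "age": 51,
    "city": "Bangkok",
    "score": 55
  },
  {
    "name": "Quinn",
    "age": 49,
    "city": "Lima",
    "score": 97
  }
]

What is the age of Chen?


Looking up record where name = Chen
Record index: 3
Field 'age' = 34

ANSWER: 34


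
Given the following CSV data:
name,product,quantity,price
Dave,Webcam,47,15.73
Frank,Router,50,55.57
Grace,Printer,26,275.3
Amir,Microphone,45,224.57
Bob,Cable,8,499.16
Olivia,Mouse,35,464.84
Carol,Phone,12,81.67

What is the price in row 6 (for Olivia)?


Row 6: Olivia
Column 'price' = 464.84

ANSWER: 464.84


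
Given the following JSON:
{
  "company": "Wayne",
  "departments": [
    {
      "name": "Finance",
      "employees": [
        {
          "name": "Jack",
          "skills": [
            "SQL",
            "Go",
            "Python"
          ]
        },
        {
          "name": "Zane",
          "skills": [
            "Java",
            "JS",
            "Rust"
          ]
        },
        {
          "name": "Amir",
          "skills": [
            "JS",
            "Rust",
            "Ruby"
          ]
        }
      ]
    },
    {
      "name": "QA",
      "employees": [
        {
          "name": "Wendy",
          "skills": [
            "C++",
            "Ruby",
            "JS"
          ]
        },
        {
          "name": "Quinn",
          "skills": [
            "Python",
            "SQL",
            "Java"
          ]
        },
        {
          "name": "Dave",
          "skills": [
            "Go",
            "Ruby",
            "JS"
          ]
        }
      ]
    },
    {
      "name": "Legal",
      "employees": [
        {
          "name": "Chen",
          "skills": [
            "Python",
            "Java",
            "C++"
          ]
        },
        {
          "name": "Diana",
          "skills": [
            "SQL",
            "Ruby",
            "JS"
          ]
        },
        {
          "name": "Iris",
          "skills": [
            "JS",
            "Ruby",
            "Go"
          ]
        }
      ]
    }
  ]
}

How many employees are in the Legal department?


Path: departments[2].employees
Count: 3

ANSWER: 3
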